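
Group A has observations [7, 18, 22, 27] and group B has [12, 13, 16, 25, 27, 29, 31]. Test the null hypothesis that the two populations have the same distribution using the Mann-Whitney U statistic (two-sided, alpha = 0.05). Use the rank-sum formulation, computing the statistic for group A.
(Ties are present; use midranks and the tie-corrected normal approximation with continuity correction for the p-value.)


Step 1: Combine and sort all 11 observations; assign midranks.
sorted (value, group): (7,X), (12,Y), (13,Y), (16,Y), (18,X), (22,X), (25,Y), (27,X), (27,Y), (29,Y), (31,Y)
ranks: 7->1, 12->2, 13->3, 16->4, 18->5, 22->6, 25->7, 27->8.5, 27->8.5, 29->10, 31->11
Step 2: Rank sum for X: R1 = 1 + 5 + 6 + 8.5 = 20.5.
Step 3: U_X = R1 - n1(n1+1)/2 = 20.5 - 4*5/2 = 20.5 - 10 = 10.5.
       U_Y = n1*n2 - U_X = 28 - 10.5 = 17.5.
Step 4: Ties are present, so use the tie-corrected normal approximation (with continuity correction) for the p-value.
Step 5: p-value = 0.569872; compare to alpha = 0.05. fail to reject H0.

U_X = 10.5, p = 0.569872, fail to reject H0 at alpha = 0.05.


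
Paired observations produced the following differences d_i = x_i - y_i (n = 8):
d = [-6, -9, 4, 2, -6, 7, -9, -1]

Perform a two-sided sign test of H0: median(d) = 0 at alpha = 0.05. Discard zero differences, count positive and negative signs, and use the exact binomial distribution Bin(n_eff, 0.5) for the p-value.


Step 1: Discard zero differences. Original n = 8; n_eff = number of nonzero differences = 8.
Nonzero differences (with sign): -6, -9, +4, +2, -6, +7, -9, -1
Step 2: Count signs: positive = 3, negative = 5.
Step 3: Under H0: P(positive) = 0.5, so the number of positives S ~ Bin(8, 0.5).
Step 4: Two-sided exact p-value = sum of Bin(8,0.5) probabilities at or below the observed probability = 0.726562.
Step 5: alpha = 0.05. fail to reject H0.

n_eff = 8, pos = 3, neg = 5, p = 0.726562, fail to reject H0.


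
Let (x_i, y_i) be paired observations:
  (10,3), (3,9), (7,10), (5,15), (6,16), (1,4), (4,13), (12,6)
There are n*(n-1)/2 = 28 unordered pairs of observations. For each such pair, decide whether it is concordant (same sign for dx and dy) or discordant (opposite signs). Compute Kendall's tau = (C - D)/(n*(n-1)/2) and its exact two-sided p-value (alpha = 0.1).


Step 1: Enumerate the 28 unordered pairs (i,j) with i<j and classify each by sign(x_j-x_i) * sign(y_j-y_i).
  (1,2):dx=-7,dy=+6->D; (1,3):dx=-3,dy=+7->D; (1,4):dx=-5,dy=+12->D; (1,5):dx=-4,dy=+13->D
  (1,6):dx=-9,dy=+1->D; (1,7):dx=-6,dy=+10->D; (1,8):dx=+2,dy=+3->C; (2,3):dx=+4,dy=+1->C
  (2,4):dx=+2,dy=+6->C; (2,5):dx=+3,dy=+7->C; (2,6):dx=-2,dy=-5->C; (2,7):dx=+1,dy=+4->C
  (2,8):dx=+9,dy=-3->D; (3,4):dx=-2,dy=+5->D; (3,5):dx=-1,dy=+6->D; (3,6):dx=-6,dy=-6->C
  (3,7):dx=-3,dy=+3->D; (3,8):dx=+5,dy=-4->D; (4,5):dx=+1,dy=+1->C; (4,6):dx=-4,dy=-11->C
  (4,7):dx=-1,dy=-2->C; (4,8):dx=+7,dy=-9->D; (5,6):dx=-5,dy=-12->C; (5,7):dx=-2,dy=-3->C
  (5,8):dx=+6,dy=-10->D; (6,7):dx=+3,dy=+9->C; (6,8):dx=+11,dy=+2->C; (7,8):dx=+8,dy=-7->D
Step 2: C = 14, D = 14, total pairs = 28.
Step 3: tau = (C - D)/(n(n-1)/2) = (14 - 14)/28 = 0.000000.
Step 4: Exact two-sided p-value (enumerate n! = 40320 permutations of y under H0): p = 1.000000.
Step 5: alpha = 0.1. fail to reject H0.

tau_b = 0.0000 (C=14, D=14), p = 1.000000, fail to reject H0.


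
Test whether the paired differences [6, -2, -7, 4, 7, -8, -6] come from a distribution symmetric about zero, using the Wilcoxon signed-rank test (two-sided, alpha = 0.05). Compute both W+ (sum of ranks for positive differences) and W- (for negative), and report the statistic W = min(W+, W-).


Step 1: Drop any zero differences (none here) and take |d_i|.
|d| = [6, 2, 7, 4, 7, 8, 6]
Step 2: Midrank |d_i| (ties get averaged ranks).
ranks: |6|->3.5, |2|->1, |7|->5.5, |4|->2, |7|->5.5, |8|->7, |6|->3.5
Step 3: Attach original signs; sum ranks with positive sign and with negative sign.
W+ = 3.5 + 2 + 5.5 = 11
W- = 1 + 5.5 + 7 + 3.5 = 17
(Check: W+ + W- = 28 should equal n(n+1)/2 = 28.)
Step 4: Test statistic W = min(W+, W-) = 11.
Step 5: Ties in |d|, so use the tie-corrected normal approximation.
        E[W] = n(n+1)/4 = 7*8/4 = 14.
        Tie groups: |d|=6 (t=2), |d|=7 (t=2); sum(t^3 - t) = 12.
        Var[W] = n(n+1)(2n+1)/24 - sum(t^3-t)/48 = 840/24 - 12/48 = 34.75.
        z = (W - E[W]) / sqrt(Var[W]) = (11 - 14) / 5.8949 = -0.5089.
        Two-sided p = 2*Phi(z) = 0.610813.
Step 6: alpha = 0.05. fail to reject H0.

W+ = 11, W- = 17, W = min = 11, p = 0.610813, fail to reject H0.


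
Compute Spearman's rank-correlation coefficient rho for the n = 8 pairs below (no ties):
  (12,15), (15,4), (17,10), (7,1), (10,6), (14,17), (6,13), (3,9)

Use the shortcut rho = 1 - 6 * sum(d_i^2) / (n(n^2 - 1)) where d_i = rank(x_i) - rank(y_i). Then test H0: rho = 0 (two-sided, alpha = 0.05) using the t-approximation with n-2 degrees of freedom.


Step 1: Rank x and y separately (midranks; no ties here).
rank(x): 12->5, 15->7, 17->8, 7->3, 10->4, 14->6, 6->2, 3->1
rank(y): 15->7, 4->2, 10->5, 1->1, 6->3, 17->8, 13->6, 9->4
Step 2: d_i = R_x(i) - R_y(i); compute d_i^2.
  (5-7)^2=4, (7-2)^2=25, (8-5)^2=9, (3-1)^2=4, (4-3)^2=1, (6-8)^2=4, (2-6)^2=16, (1-4)^2=9
sum(d^2) = 72.
Step 3: rho = 1 - 6*72 / (8*(8^2 - 1)) = 1 - 432/504 = 0.142857.
Step 4: Under H0, t = rho * sqrt((n-2)/(1-rho^2)) = 0.3536 ~ t(6).
Step 5: Two-sided p-value from the t-distribution with 6 df = 0.735765.
Step 6: alpha = 0.05. fail to reject H0.

rho = 0.1429, p = 0.735765, fail to reject H0 at alpha = 0.05.


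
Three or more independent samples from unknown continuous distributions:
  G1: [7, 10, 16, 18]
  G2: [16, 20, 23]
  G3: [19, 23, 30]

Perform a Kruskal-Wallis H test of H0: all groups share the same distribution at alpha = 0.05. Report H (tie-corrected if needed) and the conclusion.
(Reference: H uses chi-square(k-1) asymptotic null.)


Step 1: Combine all N = 10 observations and assign midranks.
sorted (value, group, rank): (7,G1,1), (10,G1,2), (16,G1,3.5), (16,G2,3.5), (18,G1,5), (19,G3,6), (20,G2,7), (23,G2,8.5), (23,G3,8.5), (30,G3,10)
Step 2: Sum ranks within each group.
R_1 = 11.5 (n_1 = 4)
R_2 = 19 (n_2 = 3)
R_3 = 24.5 (n_3 = 3)
Step 3: H = 12/(N(N+1)) * sum(R_i^2/n_i) - 3(N+1)
     = 12/(10*11) * (11.5^2/4 + 19^2/3 + 24.5^2/3) - 3*11
     = 0.109091 * 353.479 - 33
     = 5.561364.
Step 4: Ties present; correction factor C = 1 - 12/(10^3 - 10) = 0.987879. Corrected H = 5.561364 / 0.987879 = 5.629601.
Step 5: Under H0, H ~ chi^2(2); p-value = 0.059917.
Step 6: alpha = 0.05. fail to reject H0.

H = 5.6296, df = 2, p = 0.059917, fail to reject H0.


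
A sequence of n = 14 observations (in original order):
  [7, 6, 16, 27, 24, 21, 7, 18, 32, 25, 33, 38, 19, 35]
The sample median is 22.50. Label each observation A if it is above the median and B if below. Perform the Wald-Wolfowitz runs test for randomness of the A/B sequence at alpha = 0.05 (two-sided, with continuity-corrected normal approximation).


Step 1: Compute median = 22.50; label A = above, B = below.
Labels in order: BBBAABBBAAAABA  (n_A = 7, n_B = 7)
Step 2: Count runs R = 6.
Step 3: Under H0 (random ordering), E[R] = 2*n_A*n_B/(n_A+n_B) + 1 = 2*7*7/14 + 1 = 8.0000.
        Var[R] = 2*n_A*n_B*(2*n_A*n_B - n_A - n_B) / ((n_A+n_B)^2 * (n_A+n_B-1)) = 8232/2548 = 3.2308.
        SD[R] = 1.7974.
Step 4: Continuity-corrected z = (R + 0.5 - E[R]) / SD[R] = (6 + 0.5 - 8.0000) / 1.7974 = -0.8345.
Step 5: Two-sided p-value via normal approximation = 2*(1 - Phi(|z|)) = 0.403986.
Step 6: alpha = 0.05. fail to reject H0.

R = 6, z = -0.8345, p = 0.403986, fail to reject H0.


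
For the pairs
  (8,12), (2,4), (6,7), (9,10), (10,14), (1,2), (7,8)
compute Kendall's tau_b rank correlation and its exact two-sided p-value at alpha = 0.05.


Step 1: Enumerate the 21 unordered pairs (i,j) with i<j and classify each by sign(x_j-x_i) * sign(y_j-y_i).
  (1,2):dx=-6,dy=-8->C; (1,3):dx=-2,dy=-5->C; (1,4):dx=+1,dy=-2->D; (1,5):dx=+2,dy=+2->C
  (1,6):dx=-7,dy=-10->C; (1,7):dx=-1,dy=-4->C; (2,3):dx=+4,dy=+3->C; (2,4):dx=+7,dy=+6->C
  (2,5):dx=+8,dy=+10->C; (2,6):dx=-1,dy=-2->C; (2,7):dx=+5,dy=+4->C; (3,4):dx=+3,dy=+3->C
  (3,5):dx=+4,dy=+7->C; (3,6):dx=-5,dy=-5->C; (3,7):dx=+1,dy=+1->C; (4,5):dx=+1,dy=+4->C
  (4,6):dx=-8,dy=-8->C; (4,7):dx=-2,dy=-2->C; (5,6):dx=-9,dy=-12->C; (5,7):dx=-3,dy=-6->C
  (6,7):dx=+6,dy=+6->C
Step 2: C = 20, D = 1, total pairs = 21.
Step 3: tau = (C - D)/(n(n-1)/2) = (20 - 1)/21 = 0.904762.
Step 4: Exact two-sided p-value (enumerate n! = 5040 permutations of y under H0): p = 0.002778.
Step 5: alpha = 0.05. reject H0.

tau_b = 0.9048 (C=20, D=1), p = 0.002778, reject H0.


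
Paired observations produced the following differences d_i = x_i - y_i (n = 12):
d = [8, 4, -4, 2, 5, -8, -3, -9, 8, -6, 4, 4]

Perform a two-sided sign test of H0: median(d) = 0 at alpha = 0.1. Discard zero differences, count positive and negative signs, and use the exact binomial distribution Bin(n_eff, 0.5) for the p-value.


Step 1: Discard zero differences. Original n = 12; n_eff = number of nonzero differences = 12.
Nonzero differences (with sign): +8, +4, -4, +2, +5, -8, -3, -9, +8, -6, +4, +4
Step 2: Count signs: positive = 7, negative = 5.
Step 3: Under H0: P(positive) = 0.5, so the number of positives S ~ Bin(12, 0.5).
Step 4: Two-sided exact p-value = sum of Bin(12,0.5) probabilities at or below the observed probability = 0.774414.
Step 5: alpha = 0.1. fail to reject H0.

n_eff = 12, pos = 7, neg = 5, p = 0.774414, fail to reject H0.


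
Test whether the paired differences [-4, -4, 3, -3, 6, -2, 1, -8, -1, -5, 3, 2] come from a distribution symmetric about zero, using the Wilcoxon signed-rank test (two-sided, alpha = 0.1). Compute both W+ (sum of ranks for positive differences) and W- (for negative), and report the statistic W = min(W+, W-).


Step 1: Drop any zero differences (none here) and take |d_i|.
|d| = [4, 4, 3, 3, 6, 2, 1, 8, 1, 5, 3, 2]
Step 2: Midrank |d_i| (ties get averaged ranks).
ranks: |4|->8.5, |4|->8.5, |3|->6, |3|->6, |6|->11, |2|->3.5, |1|->1.5, |8|->12, |1|->1.5, |5|->10, |3|->6, |2|->3.5
Step 3: Attach original signs; sum ranks with positive sign and with negative sign.
W+ = 6 + 11 + 1.5 + 6 + 3.5 = 28
W- = 8.5 + 8.5 + 6 + 3.5 + 12 + 1.5 + 10 = 50
(Check: W+ + W- = 78 should equal n(n+1)/2 = 78.)
Step 4: Test statistic W = min(W+, W-) = 28.
Step 5: Ties in |d|, so use the tie-corrected normal approximation.
        E[W] = n(n+1)/4 = 12*13/4 = 39.
        Tie groups: |d|=1 (t=2), |d|=2 (t=2), |d|=3 (t=3), |d|=4 (t=2); sum(t^3 - t) = 42.
        Var[W] = n(n+1)(2n+1)/24 - sum(t^3-t)/48 = 3900/24 - 42/48 = 161.625.
        z = (W - E[W]) / sqrt(Var[W]) = (28 - 39) / 12.7132 = -0.8652.
        Two-sided p = 2*Phi(z) = 0.386905.
Step 6: alpha = 0.1. fail to reject H0.

W+ = 28, W- = 50, W = min = 28, p = 0.386905, fail to reject H0.


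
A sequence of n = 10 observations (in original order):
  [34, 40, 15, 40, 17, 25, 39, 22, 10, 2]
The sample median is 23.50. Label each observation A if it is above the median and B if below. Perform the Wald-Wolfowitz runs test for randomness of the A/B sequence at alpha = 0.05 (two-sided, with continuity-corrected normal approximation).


Step 1: Compute median = 23.50; label A = above, B = below.
Labels in order: AABABAABBB  (n_A = 5, n_B = 5)
Step 2: Count runs R = 6.
Step 3: Under H0 (random ordering), E[R] = 2*n_A*n_B/(n_A+n_B) + 1 = 2*5*5/10 + 1 = 6.0000.
        Var[R] = 2*n_A*n_B*(2*n_A*n_B - n_A - n_B) / ((n_A+n_B)^2 * (n_A+n_B-1)) = 2000/900 = 2.2222.
        SD[R] = 1.4907.
Step 4: R = E[R], so z = 0 with no continuity correction.
Step 5: Two-sided p-value via normal approximation = 2*(1 - Phi(|z|)) = 1.000000.
Step 6: alpha = 0.05. fail to reject H0.

R = 6, z = 0.0000, p = 1.000000, fail to reject H0.


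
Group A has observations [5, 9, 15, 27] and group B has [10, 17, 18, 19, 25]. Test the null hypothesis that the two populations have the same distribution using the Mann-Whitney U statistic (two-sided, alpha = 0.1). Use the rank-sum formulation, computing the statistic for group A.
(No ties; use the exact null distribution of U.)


Step 1: Combine and sort all 9 observations; assign midranks.
sorted (value, group): (5,X), (9,X), (10,Y), (15,X), (17,Y), (18,Y), (19,Y), (25,Y), (27,X)
ranks: 5->1, 9->2, 10->3, 15->4, 17->5, 18->6, 19->7, 25->8, 27->9
Step 2: Rank sum for X: R1 = 1 + 2 + 4 + 9 = 16.
Step 3: U_X = R1 - n1(n1+1)/2 = 16 - 4*5/2 = 16 - 10 = 6.
       U_Y = n1*n2 - U_X = 20 - 6 = 14.
Step 4: No ties, so the exact null distribution of U (based on enumerating the C(9,4) = 126 equally likely rank assignments) gives the two-sided p-value.
Step 5: p-value = 0.412698; compare to alpha = 0.1. fail to reject H0.

U_X = 6, p = 0.412698, fail to reject H0 at alpha = 0.1.


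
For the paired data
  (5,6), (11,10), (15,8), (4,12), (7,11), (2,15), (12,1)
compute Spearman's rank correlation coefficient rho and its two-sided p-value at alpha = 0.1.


Step 1: Rank x and y separately (midranks; no ties here).
rank(x): 5->3, 11->5, 15->7, 4->2, 7->4, 2->1, 12->6
rank(y): 6->2, 10->4, 8->3, 12->6, 11->5, 15->7, 1->1
Step 2: d_i = R_x(i) - R_y(i); compute d_i^2.
  (3-2)^2=1, (5-4)^2=1, (7-3)^2=16, (2-6)^2=16, (4-5)^2=1, (1-7)^2=36, (6-1)^2=25
sum(d^2) = 96.
Step 3: rho = 1 - 6*96 / (7*(7^2 - 1)) = 1 - 576/336 = -0.714286.
Step 4: Under H0, t = rho * sqrt((n-2)/(1-rho^2)) = -2.2822 ~ t(5).
Step 5: Two-sided p-value from the t-distribution with 5 df = 0.071344.
Step 6: alpha = 0.1. reject H0.

rho = -0.7143, p = 0.071344, reject H0 at alpha = 0.1.


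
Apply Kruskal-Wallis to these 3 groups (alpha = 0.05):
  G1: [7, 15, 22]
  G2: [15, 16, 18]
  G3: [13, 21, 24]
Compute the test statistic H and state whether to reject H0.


Step 1: Combine all N = 9 observations and assign midranks.
sorted (value, group, rank): (7,G1,1), (13,G3,2), (15,G1,3.5), (15,G2,3.5), (16,G2,5), (18,G2,6), (21,G3,7), (22,G1,8), (24,G3,9)
Step 2: Sum ranks within each group.
R_1 = 12.5 (n_1 = 3)
R_2 = 14.5 (n_2 = 3)
R_3 = 18 (n_3 = 3)
Step 3: H = 12/(N(N+1)) * sum(R_i^2/n_i) - 3(N+1)
     = 12/(9*10) * (12.5^2/3 + 14.5^2/3 + 18^2/3) - 3*10
     = 0.133333 * 230.167 - 30
     = 0.688889.
Step 4: Ties present; correction factor C = 1 - 6/(9^3 - 9) = 0.991667. Corrected H = 0.688889 / 0.991667 = 0.694678.
Step 5: Under H0, H ~ chi^2(2); p-value = 0.706566.
Step 6: alpha = 0.05. fail to reject H0.

H = 0.6947, df = 2, p = 0.706566, fail to reject H0.


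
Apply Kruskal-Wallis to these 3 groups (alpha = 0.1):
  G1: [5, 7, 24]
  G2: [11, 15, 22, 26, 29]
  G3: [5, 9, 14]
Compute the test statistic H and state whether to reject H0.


Step 1: Combine all N = 11 observations and assign midranks.
sorted (value, group, rank): (5,G1,1.5), (5,G3,1.5), (7,G1,3), (9,G3,4), (11,G2,5), (14,G3,6), (15,G2,7), (22,G2,8), (24,G1,9), (26,G2,10), (29,G2,11)
Step 2: Sum ranks within each group.
R_1 = 13.5 (n_1 = 3)
R_2 = 41 (n_2 = 5)
R_3 = 11.5 (n_3 = 3)
Step 3: H = 12/(N(N+1)) * sum(R_i^2/n_i) - 3(N+1)
     = 12/(11*12) * (13.5^2/3 + 41^2/5 + 11.5^2/3) - 3*12
     = 0.090909 * 441.033 - 36
     = 4.093939.
Step 4: Ties present; correction factor C = 1 - 6/(11^3 - 11) = 0.995455. Corrected H = 4.093939 / 0.995455 = 4.112633.
Step 5: Under H0, H ~ chi^2(2); p-value = 0.127924.
Step 6: alpha = 0.1. fail to reject H0.

H = 4.1126, df = 2, p = 0.127924, fail to reject H0.


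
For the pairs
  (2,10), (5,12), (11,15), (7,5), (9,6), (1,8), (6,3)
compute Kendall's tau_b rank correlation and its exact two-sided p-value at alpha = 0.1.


Step 1: Enumerate the 21 unordered pairs (i,j) with i<j and classify each by sign(x_j-x_i) * sign(y_j-y_i).
  (1,2):dx=+3,dy=+2->C; (1,3):dx=+9,dy=+5->C; (1,4):dx=+5,dy=-5->D; (1,5):dx=+7,dy=-4->D
  (1,6):dx=-1,dy=-2->C; (1,7):dx=+4,dy=-7->D; (2,3):dx=+6,dy=+3->C; (2,4):dx=+2,dy=-7->D
  (2,5):dx=+4,dy=-6->D; (2,6):dx=-4,dy=-4->C; (2,7):dx=+1,dy=-9->D; (3,4):dx=-4,dy=-10->C
  (3,5):dx=-2,dy=-9->C; (3,6):dx=-10,dy=-7->C; (3,7):dx=-5,dy=-12->C; (4,5):dx=+2,dy=+1->C
  (4,6):dx=-6,dy=+3->D; (4,7):dx=-1,dy=-2->C; (5,6):dx=-8,dy=+2->D; (5,7):dx=-3,dy=-3->C
  (6,7):dx=+5,dy=-5->D
Step 2: C = 12, D = 9, total pairs = 21.
Step 3: tau = (C - D)/(n(n-1)/2) = (12 - 9)/21 = 0.142857.
Step 4: Exact two-sided p-value (enumerate n! = 5040 permutations of y under H0): p = 0.772619.
Step 5: alpha = 0.1. fail to reject H0.

tau_b = 0.1429 (C=12, D=9), p = 0.772619, fail to reject H0.


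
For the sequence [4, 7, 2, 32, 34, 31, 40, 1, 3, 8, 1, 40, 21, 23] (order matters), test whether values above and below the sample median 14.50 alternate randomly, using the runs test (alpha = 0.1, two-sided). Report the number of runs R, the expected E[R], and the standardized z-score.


Step 1: Compute median = 14.50; label A = above, B = below.
Labels in order: BBBAAAABBBBAAA  (n_A = 7, n_B = 7)
Step 2: Count runs R = 4.
Step 3: Under H0 (random ordering), E[R] = 2*n_A*n_B/(n_A+n_B) + 1 = 2*7*7/14 + 1 = 8.0000.
        Var[R] = 2*n_A*n_B*(2*n_A*n_B - n_A - n_B) / ((n_A+n_B)^2 * (n_A+n_B-1)) = 8232/2548 = 3.2308.
        SD[R] = 1.7974.
Step 4: Continuity-corrected z = (R + 0.5 - E[R]) / SD[R] = (4 + 0.5 - 8.0000) / 1.7974 = -1.9472.
Step 5: Two-sided p-value via normal approximation = 2*(1 - Phi(|z|)) = 0.051508.
Step 6: alpha = 0.1. reject H0.

R = 4, z = -1.9472, p = 0.051508, reject H0.


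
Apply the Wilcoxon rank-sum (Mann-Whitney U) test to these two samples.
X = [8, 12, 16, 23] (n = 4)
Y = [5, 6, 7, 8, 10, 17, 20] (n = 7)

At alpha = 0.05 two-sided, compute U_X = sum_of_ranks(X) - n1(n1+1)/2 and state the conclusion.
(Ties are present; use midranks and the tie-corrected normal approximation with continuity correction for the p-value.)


Step 1: Combine and sort all 11 observations; assign midranks.
sorted (value, group): (5,Y), (6,Y), (7,Y), (8,X), (8,Y), (10,Y), (12,X), (16,X), (17,Y), (20,Y), (23,X)
ranks: 5->1, 6->2, 7->3, 8->4.5, 8->4.5, 10->6, 12->7, 16->8, 17->9, 20->10, 23->11
Step 2: Rank sum for X: R1 = 4.5 + 7 + 8 + 11 = 30.5.
Step 3: U_X = R1 - n1(n1+1)/2 = 30.5 - 4*5/2 = 30.5 - 10 = 20.5.
       U_Y = n1*n2 - U_X = 28 - 20.5 = 7.5.
Step 4: Ties are present, so use the tie-corrected normal approximation (with continuity correction) for the p-value.
Step 5: p-value = 0.255756; compare to alpha = 0.05. fail to reject H0.

U_X = 20.5, p = 0.255756, fail to reject H0 at alpha = 0.05.


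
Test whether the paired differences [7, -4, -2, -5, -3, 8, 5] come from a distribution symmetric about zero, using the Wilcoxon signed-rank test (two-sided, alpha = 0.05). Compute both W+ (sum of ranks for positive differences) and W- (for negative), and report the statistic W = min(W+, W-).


Step 1: Drop any zero differences (none here) and take |d_i|.
|d| = [7, 4, 2, 5, 3, 8, 5]
Step 2: Midrank |d_i| (ties get averaged ranks).
ranks: |7|->6, |4|->3, |2|->1, |5|->4.5, |3|->2, |8|->7, |5|->4.5
Step 3: Attach original signs; sum ranks with positive sign and with negative sign.
W+ = 6 + 7 + 4.5 = 17.5
W- = 3 + 1 + 4.5 + 2 = 10.5
(Check: W+ + W- = 28 should equal n(n+1)/2 = 28.)
Step 4: Test statistic W = min(W+, W-) = 10.5.
Step 5: Ties in |d|, so use the tie-corrected normal approximation.
        E[W] = n(n+1)/4 = 7*8/4 = 14.
        Tie groups: |d|=5 (t=2); sum(t^3 - t) = 6.
        Var[W] = n(n+1)(2n+1)/24 - sum(t^3-t)/48 = 840/24 - 6/48 = 34.875.
        z = (W - E[W]) / sqrt(Var[W]) = (10.5 - 14) / 5.9055 = -0.5927.
        Two-sided p = 2*Phi(z) = 0.553404.
Step 6: alpha = 0.05. fail to reject H0.

W+ = 17.5, W- = 10.5, W = min = 10.5, p = 0.553404, fail to reject H0.


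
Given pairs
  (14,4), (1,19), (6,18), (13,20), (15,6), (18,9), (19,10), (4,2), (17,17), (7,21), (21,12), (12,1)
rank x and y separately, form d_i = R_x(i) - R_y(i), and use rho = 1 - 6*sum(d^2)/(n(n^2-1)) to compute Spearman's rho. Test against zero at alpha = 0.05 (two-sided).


Step 1: Rank x and y separately (midranks; no ties here).
rank(x): 14->7, 1->1, 6->3, 13->6, 15->8, 18->10, 19->11, 4->2, 17->9, 7->4, 21->12, 12->5
rank(y): 4->3, 19->10, 18->9, 20->11, 6->4, 9->5, 10->6, 2->2, 17->8, 21->12, 12->7, 1->1
Step 2: d_i = R_x(i) - R_y(i); compute d_i^2.
  (7-3)^2=16, (1-10)^2=81, (3-9)^2=36, (6-11)^2=25, (8-4)^2=16, (10-5)^2=25, (11-6)^2=25, (2-2)^2=0, (9-8)^2=1, (4-12)^2=64, (12-7)^2=25, (5-1)^2=16
sum(d^2) = 330.
Step 3: rho = 1 - 6*330 / (12*(12^2 - 1)) = 1 - 1980/1716 = -0.153846.
Step 4: Under H0, t = rho * sqrt((n-2)/(1-rho^2)) = -0.4924 ~ t(10).
Step 5: Two-sided p-value from the t-distribution with 10 df = 0.633091.
Step 6: alpha = 0.05. fail to reject H0.

rho = -0.1538, p = 0.633091, fail to reject H0 at alpha = 0.05.


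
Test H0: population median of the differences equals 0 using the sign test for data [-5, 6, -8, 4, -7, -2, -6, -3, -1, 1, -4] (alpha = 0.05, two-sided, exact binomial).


Step 1: Discard zero differences. Original n = 11; n_eff = number of nonzero differences = 11.
Nonzero differences (with sign): -5, +6, -8, +4, -7, -2, -6, -3, -1, +1, -4
Step 2: Count signs: positive = 3, negative = 8.
Step 3: Under H0: P(positive) = 0.5, so the number of positives S ~ Bin(11, 0.5).
Step 4: Two-sided exact p-value = sum of Bin(11,0.5) probabilities at or below the observed probability = 0.226562.
Step 5: alpha = 0.05. fail to reject H0.

n_eff = 11, pos = 3, neg = 8, p = 0.226562, fail to reject H0.


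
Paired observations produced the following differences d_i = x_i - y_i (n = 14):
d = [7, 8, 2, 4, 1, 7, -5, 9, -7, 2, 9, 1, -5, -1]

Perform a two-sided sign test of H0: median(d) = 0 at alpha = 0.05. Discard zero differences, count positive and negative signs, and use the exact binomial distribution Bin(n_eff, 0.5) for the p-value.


Step 1: Discard zero differences. Original n = 14; n_eff = number of nonzero differences = 14.
Nonzero differences (with sign): +7, +8, +2, +4, +1, +7, -5, +9, -7, +2, +9, +1, -5, -1
Step 2: Count signs: positive = 10, negative = 4.
Step 3: Under H0: P(positive) = 0.5, so the number of positives S ~ Bin(14, 0.5).
Step 4: Two-sided exact p-value = sum of Bin(14,0.5) probabilities at or below the observed probability = 0.179565.
Step 5: alpha = 0.05. fail to reject H0.

n_eff = 14, pos = 10, neg = 4, p = 0.179565, fail to reject H0.


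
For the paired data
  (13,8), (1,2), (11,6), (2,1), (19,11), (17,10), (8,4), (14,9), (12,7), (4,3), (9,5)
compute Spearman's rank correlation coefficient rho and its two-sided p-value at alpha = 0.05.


Step 1: Rank x and y separately (midranks; no ties here).
rank(x): 13->8, 1->1, 11->6, 2->2, 19->11, 17->10, 8->4, 14->9, 12->7, 4->3, 9->5
rank(y): 8->8, 2->2, 6->6, 1->1, 11->11, 10->10, 4->4, 9->9, 7->7, 3->3, 5->5
Step 2: d_i = R_x(i) - R_y(i); compute d_i^2.
  (8-8)^2=0, (1-2)^2=1, (6-6)^2=0, (2-1)^2=1, (11-11)^2=0, (10-10)^2=0, (4-4)^2=0, (9-9)^2=0, (7-7)^2=0, (3-3)^2=0, (5-5)^2=0
sum(d^2) = 2.
Step 3: rho = 1 - 6*2 / (11*(11^2 - 1)) = 1 - 12/1320 = 0.990909.
Step 4: Under H0, t = rho * sqrt((n-2)/(1-rho^2)) = 22.0966 ~ t(9).
Step 5: Two-sided p-value from the t-distribution with 9 df = 0.000000.
Step 6: alpha = 0.05. reject H0.

rho = 0.9909, p = 0.000000, reject H0 at alpha = 0.05.


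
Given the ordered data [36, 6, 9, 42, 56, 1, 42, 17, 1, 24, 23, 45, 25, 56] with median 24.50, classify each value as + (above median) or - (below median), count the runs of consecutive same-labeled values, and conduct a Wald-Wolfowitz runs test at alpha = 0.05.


Step 1: Compute median = 24.50; label A = above, B = below.
Labels in order: ABBAABABBBBAAA  (n_A = 7, n_B = 7)
Step 2: Count runs R = 7.
Step 3: Under H0 (random ordering), E[R] = 2*n_A*n_B/(n_A+n_B) + 1 = 2*7*7/14 + 1 = 8.0000.
        Var[R] = 2*n_A*n_B*(2*n_A*n_B - n_A - n_B) / ((n_A+n_B)^2 * (n_A+n_B-1)) = 8232/2548 = 3.2308.
        SD[R] = 1.7974.
Step 4: Continuity-corrected z = (R + 0.5 - E[R]) / SD[R] = (7 + 0.5 - 8.0000) / 1.7974 = -0.2782.
Step 5: Two-sided p-value via normal approximation = 2*(1 - Phi(|z|)) = 0.780879.
Step 6: alpha = 0.05. fail to reject H0.

R = 7, z = -0.2782, p = 0.780879, fail to reject H0.


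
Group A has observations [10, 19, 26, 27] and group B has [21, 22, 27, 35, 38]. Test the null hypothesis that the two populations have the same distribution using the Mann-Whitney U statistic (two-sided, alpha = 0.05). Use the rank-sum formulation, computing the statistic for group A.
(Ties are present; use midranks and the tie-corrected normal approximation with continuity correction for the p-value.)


Step 1: Combine and sort all 9 observations; assign midranks.
sorted (value, group): (10,X), (19,X), (21,Y), (22,Y), (26,X), (27,X), (27,Y), (35,Y), (38,Y)
ranks: 10->1, 19->2, 21->3, 22->4, 26->5, 27->6.5, 27->6.5, 35->8, 38->9
Step 2: Rank sum for X: R1 = 1 + 2 + 5 + 6.5 = 14.5.
Step 3: U_X = R1 - n1(n1+1)/2 = 14.5 - 4*5/2 = 14.5 - 10 = 4.5.
       U_Y = n1*n2 - U_X = 20 - 4.5 = 15.5.
Step 4: Ties are present, so use the tie-corrected normal approximation (with continuity correction) for the p-value.
Step 5: p-value = 0.218742; compare to alpha = 0.05. fail to reject H0.

U_X = 4.5, p = 0.218742, fail to reject H0 at alpha = 0.05.


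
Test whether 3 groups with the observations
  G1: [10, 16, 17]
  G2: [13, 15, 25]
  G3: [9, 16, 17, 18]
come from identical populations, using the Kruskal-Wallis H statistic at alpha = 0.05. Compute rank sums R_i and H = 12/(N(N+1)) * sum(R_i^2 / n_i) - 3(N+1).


Step 1: Combine all N = 10 observations and assign midranks.
sorted (value, group, rank): (9,G3,1), (10,G1,2), (13,G2,3), (15,G2,4), (16,G1,5.5), (16,G3,5.5), (17,G1,7.5), (17,G3,7.5), (18,G3,9), (25,G2,10)
Step 2: Sum ranks within each group.
R_1 = 15 (n_1 = 3)
R_2 = 17 (n_2 = 3)
R_3 = 23 (n_3 = 4)
Step 3: H = 12/(N(N+1)) * sum(R_i^2/n_i) - 3(N+1)
     = 12/(10*11) * (15^2/3 + 17^2/3 + 23^2/4) - 3*11
     = 0.109091 * 303.583 - 33
     = 0.118182.
Step 4: Ties present; correction factor C = 1 - 12/(10^3 - 10) = 0.987879. Corrected H = 0.118182 / 0.987879 = 0.119632.
Step 5: Under H0, H ~ chi^2(2); p-value = 0.941938.
Step 6: alpha = 0.05. fail to reject H0.

H = 0.1196, df = 2, p = 0.941938, fail to reject H0.


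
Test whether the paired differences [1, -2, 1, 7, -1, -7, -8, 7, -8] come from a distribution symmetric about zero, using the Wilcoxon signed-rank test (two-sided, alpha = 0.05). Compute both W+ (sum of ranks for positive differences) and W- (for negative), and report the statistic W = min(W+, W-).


Step 1: Drop any zero differences (none here) and take |d_i|.
|d| = [1, 2, 1, 7, 1, 7, 8, 7, 8]
Step 2: Midrank |d_i| (ties get averaged ranks).
ranks: |1|->2, |2|->4, |1|->2, |7|->6, |1|->2, |7|->6, |8|->8.5, |7|->6, |8|->8.5
Step 3: Attach original signs; sum ranks with positive sign and with negative sign.
W+ = 2 + 2 + 6 + 6 = 16
W- = 4 + 2 + 6 + 8.5 + 8.5 = 29
(Check: W+ + W- = 45 should equal n(n+1)/2 = 45.)
Step 4: Test statistic W = min(W+, W-) = 16.
Step 5: Ties in |d|, so use the tie-corrected normal approximation.
        E[W] = n(n+1)/4 = 9*10/4 = 22.5.
        Tie groups: |d|=1 (t=3), |d|=7 (t=3), |d|=8 (t=2); sum(t^3 - t) = 54.
        Var[W] = n(n+1)(2n+1)/24 - sum(t^3-t)/48 = 1710/24 - 54/48 = 70.125.
        z = (W - E[W]) / sqrt(Var[W]) = (16 - 22.5) / 8.3741 = -0.7762.
        Two-sided p = 2*Phi(z) = 0.437627.
Step 6: alpha = 0.05. fail to reject H0.

W+ = 16, W- = 29, W = min = 16, p = 0.437627, fail to reject H0.


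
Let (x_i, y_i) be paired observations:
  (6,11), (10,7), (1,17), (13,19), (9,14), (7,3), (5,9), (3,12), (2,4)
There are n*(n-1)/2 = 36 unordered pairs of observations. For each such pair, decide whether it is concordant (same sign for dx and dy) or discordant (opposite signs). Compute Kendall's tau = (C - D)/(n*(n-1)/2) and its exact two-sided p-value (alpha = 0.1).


Step 1: Enumerate the 36 unordered pairs (i,j) with i<j and classify each by sign(x_j-x_i) * sign(y_j-y_i).
  (1,2):dx=+4,dy=-4->D; (1,3):dx=-5,dy=+6->D; (1,4):dx=+7,dy=+8->C; (1,5):dx=+3,dy=+3->C
  (1,6):dx=+1,dy=-8->D; (1,7):dx=-1,dy=-2->C; (1,8):dx=-3,dy=+1->D; (1,9):dx=-4,dy=-7->C
  (2,3):dx=-9,dy=+10->D; (2,4):dx=+3,dy=+12->C; (2,5):dx=-1,dy=+7->D; (2,6):dx=-3,dy=-4->C
  (2,7):dx=-5,dy=+2->D; (2,8):dx=-7,dy=+5->D; (2,9):dx=-8,dy=-3->C; (3,4):dx=+12,dy=+2->C
  (3,5):dx=+8,dy=-3->D; (3,6):dx=+6,dy=-14->D; (3,7):dx=+4,dy=-8->D; (3,8):dx=+2,dy=-5->D
  (3,9):dx=+1,dy=-13->D; (4,5):dx=-4,dy=-5->C; (4,6):dx=-6,dy=-16->C; (4,7):dx=-8,dy=-10->C
  (4,8):dx=-10,dy=-7->C; (4,9):dx=-11,dy=-15->C; (5,6):dx=-2,dy=-11->C; (5,7):dx=-4,dy=-5->C
  (5,8):dx=-6,dy=-2->C; (5,9):dx=-7,dy=-10->C; (6,7):dx=-2,dy=+6->D; (6,8):dx=-4,dy=+9->D
  (6,9):dx=-5,dy=+1->D; (7,8):dx=-2,dy=+3->D; (7,9):dx=-3,dy=-5->C; (8,9):dx=-1,dy=-8->C
Step 2: C = 19, D = 17, total pairs = 36.
Step 3: tau = (C - D)/(n(n-1)/2) = (19 - 17)/36 = 0.055556.
Step 4: Exact two-sided p-value (enumerate n! = 362880 permutations of y under H0): p = 0.919455.
Step 5: alpha = 0.1. fail to reject H0.

tau_b = 0.0556 (C=19, D=17), p = 0.919455, fail to reject H0.


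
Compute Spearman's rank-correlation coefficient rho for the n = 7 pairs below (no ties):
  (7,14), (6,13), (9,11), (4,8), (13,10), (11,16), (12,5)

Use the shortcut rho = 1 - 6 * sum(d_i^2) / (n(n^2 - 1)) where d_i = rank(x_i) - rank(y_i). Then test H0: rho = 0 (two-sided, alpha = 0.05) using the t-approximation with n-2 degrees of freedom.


Step 1: Rank x and y separately (midranks; no ties here).
rank(x): 7->3, 6->2, 9->4, 4->1, 13->7, 11->5, 12->6
rank(y): 14->6, 13->5, 11->4, 8->2, 10->3, 16->7, 5->1
Step 2: d_i = R_x(i) - R_y(i); compute d_i^2.
  (3-6)^2=9, (2-5)^2=9, (4-4)^2=0, (1-2)^2=1, (7-3)^2=16, (5-7)^2=4, (6-1)^2=25
sum(d^2) = 64.
Step 3: rho = 1 - 6*64 / (7*(7^2 - 1)) = 1 - 384/336 = -0.142857.
Step 4: Under H0, t = rho * sqrt((n-2)/(1-rho^2)) = -0.3227 ~ t(5).
Step 5: Two-sided p-value from the t-distribution with 5 df = 0.759945.
Step 6: alpha = 0.05. fail to reject H0.

rho = -0.1429, p = 0.759945, fail to reject H0 at alpha = 0.05.


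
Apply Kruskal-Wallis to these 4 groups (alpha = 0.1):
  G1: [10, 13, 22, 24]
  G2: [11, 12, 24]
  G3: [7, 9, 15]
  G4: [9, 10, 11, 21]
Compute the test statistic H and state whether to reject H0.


Step 1: Combine all N = 14 observations and assign midranks.
sorted (value, group, rank): (7,G3,1), (9,G3,2.5), (9,G4,2.5), (10,G1,4.5), (10,G4,4.5), (11,G2,6.5), (11,G4,6.5), (12,G2,8), (13,G1,9), (15,G3,10), (21,G4,11), (22,G1,12), (24,G1,13.5), (24,G2,13.5)
Step 2: Sum ranks within each group.
R_1 = 39 (n_1 = 4)
R_2 = 28 (n_2 = 3)
R_3 = 13.5 (n_3 = 3)
R_4 = 24.5 (n_4 = 4)
Step 3: H = 12/(N(N+1)) * sum(R_i^2/n_i) - 3(N+1)
     = 12/(14*15) * (39^2/4 + 28^2/3 + 13.5^2/3 + 24.5^2/4) - 3*15
     = 0.057143 * 852.396 - 45
     = 3.708333.
Step 4: Ties present; correction factor C = 1 - 24/(14^3 - 14) = 0.991209. Corrected H = 3.708333 / 0.991209 = 3.741223.
Step 5: Under H0, H ~ chi^2(3); p-value = 0.290797.
Step 6: alpha = 0.1. fail to reject H0.

H = 3.7412, df = 3, p = 0.290797, fail to reject H0.


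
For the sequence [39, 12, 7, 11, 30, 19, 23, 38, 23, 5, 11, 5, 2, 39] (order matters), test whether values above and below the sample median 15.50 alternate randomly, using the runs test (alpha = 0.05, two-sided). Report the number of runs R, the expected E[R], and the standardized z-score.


Step 1: Compute median = 15.50; label A = above, B = below.
Labels in order: ABBBAAAAABBBBA  (n_A = 7, n_B = 7)
Step 2: Count runs R = 5.
Step 3: Under H0 (random ordering), E[R] = 2*n_A*n_B/(n_A+n_B) + 1 = 2*7*7/14 + 1 = 8.0000.
        Var[R] = 2*n_A*n_B*(2*n_A*n_B - n_A - n_B) / ((n_A+n_B)^2 * (n_A+n_B-1)) = 8232/2548 = 3.2308.
        SD[R] = 1.7974.
Step 4: Continuity-corrected z = (R + 0.5 - E[R]) / SD[R] = (5 + 0.5 - 8.0000) / 1.7974 = -1.3909.
Step 5: Two-sided p-value via normal approximation = 2*(1 - Phi(|z|)) = 0.164264.
Step 6: alpha = 0.05. fail to reject H0.

R = 5, z = -1.3909, p = 0.164264, fail to reject H0.


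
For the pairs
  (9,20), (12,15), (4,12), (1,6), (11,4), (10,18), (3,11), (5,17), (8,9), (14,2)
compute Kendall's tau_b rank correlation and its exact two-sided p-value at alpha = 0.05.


Step 1: Enumerate the 45 unordered pairs (i,j) with i<j and classify each by sign(x_j-x_i) * sign(y_j-y_i).
  (1,2):dx=+3,dy=-5->D; (1,3):dx=-5,dy=-8->C; (1,4):dx=-8,dy=-14->C; (1,5):dx=+2,dy=-16->D
  (1,6):dx=+1,dy=-2->D; (1,7):dx=-6,dy=-9->C; (1,8):dx=-4,dy=-3->C; (1,9):dx=-1,dy=-11->C
  (1,10):dx=+5,dy=-18->D; (2,3):dx=-8,dy=-3->C; (2,4):dx=-11,dy=-9->C; (2,5):dx=-1,dy=-11->C
  (2,6):dx=-2,dy=+3->D; (2,7):dx=-9,dy=-4->C; (2,8):dx=-7,dy=+2->D; (2,9):dx=-4,dy=-6->C
  (2,10):dx=+2,dy=-13->D; (3,4):dx=-3,dy=-6->C; (3,5):dx=+7,dy=-8->D; (3,6):dx=+6,dy=+6->C
  (3,7):dx=-1,dy=-1->C; (3,8):dx=+1,dy=+5->C; (3,9):dx=+4,dy=-3->D; (3,10):dx=+10,dy=-10->D
  (4,5):dx=+10,dy=-2->D; (4,6):dx=+9,dy=+12->C; (4,7):dx=+2,dy=+5->C; (4,8):dx=+4,dy=+11->C
  (4,9):dx=+7,dy=+3->C; (4,10):dx=+13,dy=-4->D; (5,6):dx=-1,dy=+14->D; (5,7):dx=-8,dy=+7->D
  (5,8):dx=-6,dy=+13->D; (5,9):dx=-3,dy=+5->D; (5,10):dx=+3,dy=-2->D; (6,7):dx=-7,dy=-7->C
  (6,8):dx=-5,dy=-1->C; (6,9):dx=-2,dy=-9->C; (6,10):dx=+4,dy=-16->D; (7,8):dx=+2,dy=+6->C
  (7,9):dx=+5,dy=-2->D; (7,10):dx=+11,dy=-9->D; (8,9):dx=+3,dy=-8->D; (8,10):dx=+9,dy=-15->D
  (9,10):dx=+6,dy=-7->D
Step 2: C = 22, D = 23, total pairs = 45.
Step 3: tau = (C - D)/(n(n-1)/2) = (22 - 23)/45 = -0.022222.
Step 4: Exact two-sided p-value (enumerate n! = 3628800 permutations of y under H0): p = 1.000000.
Step 5: alpha = 0.05. fail to reject H0.

tau_b = -0.0222 (C=22, D=23), p = 1.000000, fail to reject H0.


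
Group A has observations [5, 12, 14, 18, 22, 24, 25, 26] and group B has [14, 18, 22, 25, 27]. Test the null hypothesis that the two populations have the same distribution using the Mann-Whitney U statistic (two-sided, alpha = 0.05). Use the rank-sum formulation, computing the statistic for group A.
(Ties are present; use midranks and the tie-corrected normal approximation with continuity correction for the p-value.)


Step 1: Combine and sort all 13 observations; assign midranks.
sorted (value, group): (5,X), (12,X), (14,X), (14,Y), (18,X), (18,Y), (22,X), (22,Y), (24,X), (25,X), (25,Y), (26,X), (27,Y)
ranks: 5->1, 12->2, 14->3.5, 14->3.5, 18->5.5, 18->5.5, 22->7.5, 22->7.5, 24->9, 25->10.5, 25->10.5, 26->12, 27->13
Step 2: Rank sum for X: R1 = 1 + 2 + 3.5 + 5.5 + 7.5 + 9 + 10.5 + 12 = 51.
Step 3: U_X = R1 - n1(n1+1)/2 = 51 - 8*9/2 = 51 - 36 = 15.
       U_Y = n1*n2 - U_X = 40 - 15 = 25.
Step 4: Ties are present, so use the tie-corrected normal approximation (with continuity correction) for the p-value.
Step 5: p-value = 0.507726; compare to alpha = 0.05. fail to reject H0.

U_X = 15, p = 0.507726, fail to reject H0 at alpha = 0.05.


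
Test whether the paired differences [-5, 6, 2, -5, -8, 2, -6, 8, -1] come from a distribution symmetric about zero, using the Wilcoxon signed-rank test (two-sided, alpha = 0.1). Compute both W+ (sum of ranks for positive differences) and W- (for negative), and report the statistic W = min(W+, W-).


Step 1: Drop any zero differences (none here) and take |d_i|.
|d| = [5, 6, 2, 5, 8, 2, 6, 8, 1]
Step 2: Midrank |d_i| (ties get averaged ranks).
ranks: |5|->4.5, |6|->6.5, |2|->2.5, |5|->4.5, |8|->8.5, |2|->2.5, |6|->6.5, |8|->8.5, |1|->1
Step 3: Attach original signs; sum ranks with positive sign and with negative sign.
W+ = 6.5 + 2.5 + 2.5 + 8.5 = 20
W- = 4.5 + 4.5 + 8.5 + 6.5 + 1 = 25
(Check: W+ + W- = 45 should equal n(n+1)/2 = 45.)
Step 4: Test statistic W = min(W+, W-) = 20.
Step 5: Ties in |d|, so use the tie-corrected normal approximation.
        E[W] = n(n+1)/4 = 9*10/4 = 22.5.
        Tie groups: |d|=2 (t=2), |d|=5 (t=2), |d|=6 (t=2), |d|=8 (t=2); sum(t^3 - t) = 24.
        Var[W] = n(n+1)(2n+1)/24 - sum(t^3-t)/48 = 1710/24 - 24/48 = 70.75.
        z = (W - E[W]) / sqrt(Var[W]) = (20 - 22.5) / 8.4113 = -0.2972.
        Two-sided p = 2*Phi(z) = 0.766299.
Step 6: alpha = 0.1. fail to reject H0.

W+ = 20, W- = 25, W = min = 20, p = 0.766299, fail to reject H0.


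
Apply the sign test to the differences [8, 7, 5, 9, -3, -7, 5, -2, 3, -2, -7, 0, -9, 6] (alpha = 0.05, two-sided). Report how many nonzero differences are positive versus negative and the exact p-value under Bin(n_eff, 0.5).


Step 1: Discard zero differences. Original n = 14; n_eff = number of nonzero differences = 13.
Nonzero differences (with sign): +8, +7, +5, +9, -3, -7, +5, -2, +3, -2, -7, -9, +6
Step 2: Count signs: positive = 7, negative = 6.
Step 3: Under H0: P(positive) = 0.5, so the number of positives S ~ Bin(13, 0.5).
Step 4: Two-sided exact p-value = sum of Bin(13,0.5) probabilities at or below the observed probability = 1.000000.
Step 5: alpha = 0.05. fail to reject H0.

n_eff = 13, pos = 7, neg = 6, p = 1.000000, fail to reject H0.


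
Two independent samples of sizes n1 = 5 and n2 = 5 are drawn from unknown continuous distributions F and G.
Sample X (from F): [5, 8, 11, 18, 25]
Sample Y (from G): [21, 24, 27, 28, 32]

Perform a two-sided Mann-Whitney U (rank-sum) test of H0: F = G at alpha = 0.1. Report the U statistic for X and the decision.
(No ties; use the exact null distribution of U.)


Step 1: Combine and sort all 10 observations; assign midranks.
sorted (value, group): (5,X), (8,X), (11,X), (18,X), (21,Y), (24,Y), (25,X), (27,Y), (28,Y), (32,Y)
ranks: 5->1, 8->2, 11->3, 18->4, 21->5, 24->6, 25->7, 27->8, 28->9, 32->10
Step 2: Rank sum for X: R1 = 1 + 2 + 3 + 4 + 7 = 17.
Step 3: U_X = R1 - n1(n1+1)/2 = 17 - 5*6/2 = 17 - 15 = 2.
       U_Y = n1*n2 - U_X = 25 - 2 = 23.
Step 4: No ties, so the exact null distribution of U (based on enumerating the C(10,5) = 252 equally likely rank assignments) gives the two-sided p-value.
Step 5: p-value = 0.031746; compare to alpha = 0.1. reject H0.

U_X = 2, p = 0.031746, reject H0 at alpha = 0.1.


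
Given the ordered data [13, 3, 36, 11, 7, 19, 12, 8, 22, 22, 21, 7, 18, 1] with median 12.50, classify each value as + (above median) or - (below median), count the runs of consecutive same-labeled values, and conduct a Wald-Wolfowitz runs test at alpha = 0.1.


Step 1: Compute median = 12.50; label A = above, B = below.
Labels in order: ABABBABBAAABAB  (n_A = 7, n_B = 7)
Step 2: Count runs R = 10.
Step 3: Under H0 (random ordering), E[R] = 2*n_A*n_B/(n_A+n_B) + 1 = 2*7*7/14 + 1 = 8.0000.
        Var[R] = 2*n_A*n_B*(2*n_A*n_B - n_A - n_B) / ((n_A+n_B)^2 * (n_A+n_B-1)) = 8232/2548 = 3.2308.
        SD[R] = 1.7974.
Step 4: Continuity-corrected z = (R - 0.5 - E[R]) / SD[R] = (10 - 0.5 - 8.0000) / 1.7974 = 0.8345.
Step 5: Two-sided p-value via normal approximation = 2*(1 - Phi(|z|)) = 0.403986.
Step 6: alpha = 0.1. fail to reject H0.

R = 10, z = 0.8345, p = 0.403986, fail to reject H0.


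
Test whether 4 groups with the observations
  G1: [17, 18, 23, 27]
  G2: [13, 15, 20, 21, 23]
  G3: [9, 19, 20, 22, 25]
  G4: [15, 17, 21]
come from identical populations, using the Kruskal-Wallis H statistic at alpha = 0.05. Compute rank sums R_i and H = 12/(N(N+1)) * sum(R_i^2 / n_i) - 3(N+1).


Step 1: Combine all N = 17 observations and assign midranks.
sorted (value, group, rank): (9,G3,1), (13,G2,2), (15,G2,3.5), (15,G4,3.5), (17,G1,5.5), (17,G4,5.5), (18,G1,7), (19,G3,8), (20,G2,9.5), (20,G3,9.5), (21,G2,11.5), (21,G4,11.5), (22,G3,13), (23,G1,14.5), (23,G2,14.5), (25,G3,16), (27,G1,17)
Step 2: Sum ranks within each group.
R_1 = 44 (n_1 = 4)
R_2 = 41 (n_2 = 5)
R_3 = 47.5 (n_3 = 5)
R_4 = 20.5 (n_4 = 3)
Step 3: H = 12/(N(N+1)) * sum(R_i^2/n_i) - 3(N+1)
     = 12/(17*18) * (44^2/4 + 41^2/5 + 47.5^2/5 + 20.5^2/3) - 3*18
     = 0.039216 * 1411.53 - 54
     = 1.354248.
Step 4: Ties present; correction factor C = 1 - 30/(17^3 - 17) = 0.993873. Corrected H = 1.354248 / 0.993873 = 1.362598.
Step 5: Under H0, H ~ chi^2(3); p-value = 0.714325.
Step 6: alpha = 0.05. fail to reject H0.

H = 1.3626, df = 3, p = 0.714325, fail to reject H0.


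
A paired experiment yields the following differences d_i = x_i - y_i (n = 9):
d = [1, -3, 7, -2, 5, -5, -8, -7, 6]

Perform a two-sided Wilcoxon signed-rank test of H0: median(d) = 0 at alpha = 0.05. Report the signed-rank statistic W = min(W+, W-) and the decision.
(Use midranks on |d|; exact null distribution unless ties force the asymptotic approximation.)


Step 1: Drop any zero differences (none here) and take |d_i|.
|d| = [1, 3, 7, 2, 5, 5, 8, 7, 6]
Step 2: Midrank |d_i| (ties get averaged ranks).
ranks: |1|->1, |3|->3, |7|->7.5, |2|->2, |5|->4.5, |5|->4.5, |8|->9, |7|->7.5, |6|->6
Step 3: Attach original signs; sum ranks with positive sign and with negative sign.
W+ = 1 + 7.5 + 4.5 + 6 = 19
W- = 3 + 2 + 4.5 + 9 + 7.5 = 26
(Check: W+ + W- = 45 should equal n(n+1)/2 = 45.)
Step 4: Test statistic W = min(W+, W-) = 19.
Step 5: Ties in |d|, so use the tie-corrected normal approximation.
        E[W] = n(n+1)/4 = 9*10/4 = 22.5.
        Tie groups: |d|=5 (t=2), |d|=7 (t=2); sum(t^3 - t) = 12.
        Var[W] = n(n+1)(2n+1)/24 - sum(t^3-t)/48 = 1710/24 - 12/48 = 71.
        z = (W - E[W]) / sqrt(Var[W]) = (19 - 22.5) / 8.4261 = -0.4154.
        Two-sided p = 2*Phi(z) = 0.677868.
Step 6: alpha = 0.05. fail to reject H0.

W+ = 19, W- = 26, W = min = 19, p = 0.677868, fail to reject H0.
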